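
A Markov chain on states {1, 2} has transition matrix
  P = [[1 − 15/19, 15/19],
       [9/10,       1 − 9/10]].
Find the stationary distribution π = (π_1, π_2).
π_1 = 57/107, π_2 = 50/107

Solve πP = π with π_1 + π_2 = 1. From πP = π: π_1 · (1 − 15/19) + π_2 · 9/10 = π_1 ⇒ π_2 · 9/10 = π_1 · 15/19 ⇒ π_2/π_1 = (15/19)/(9/10) = 50/57. Together with π_1 + π_2 = 1:
  π_1 = (9/10)/(15/19 + 9/10) = (9/10)/(321/190) = 57/107,
  π_2 = (15/19)/(15/19 + 9/10) = (15/19)/(321/190) = 50/107.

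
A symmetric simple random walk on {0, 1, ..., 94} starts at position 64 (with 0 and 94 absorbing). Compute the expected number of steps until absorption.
E[τ | X_0 = 64] = 1920

Let v_k = E[τ | X_0 = k]. Boundary: v_0 = v_94 = 0. Recurrence: v_k = 1 + (v_{k-1} + v_{k+1})/2 for 1 ≤ k ≤ 93. The particular solution to v_k − (v_{k-1} + v_{k+1})/2 = 1 is v_k = −k^2. Adding homogeneous solution A + B k and matching boundaries gives v_k = k (94 − k). Substituting k = 64: v_64 = 64 · 30 = 1920.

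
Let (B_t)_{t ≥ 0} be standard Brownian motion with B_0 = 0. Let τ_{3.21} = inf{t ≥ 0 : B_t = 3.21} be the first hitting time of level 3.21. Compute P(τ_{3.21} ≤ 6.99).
P(τ_{3.21} ≤ 6.99) = 2(1 − Φ(3.21/√6.99)) = 2(1 − Φ(1.2141)) ≈ 0.2247

By the reflection principle for standard BM, P(τ_b ≤ t) = 2 · P(B_t ≥ b). Since B_t ~ N(0, t), P(B_t ≥ 3.21) = 1 − Φ(3.21/√t) = 1 − Φ(3.21/√6.99) = 1 − Φ(1.2141) ≈ 0.11235. Doubling: P(τ_{3.21} ≤ 6.99) ≈ 2 · 0.11235 = 0.22470 ≈ 0.2247.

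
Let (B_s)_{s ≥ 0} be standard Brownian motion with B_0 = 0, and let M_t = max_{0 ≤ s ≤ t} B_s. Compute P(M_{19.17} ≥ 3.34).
P(M_{19.17} ≥ 3.34) = 2·P(B_{19.17} ≥ 3.34) = 2(1 − Φ(3.34/√19.17)) ≈ 0.4456

By the reflection principle for Brownian motion, P(M_t ≥ a) = 2 · P(B_t ≥ a) for a ≥ 0. Since B_t ~ N(0, t), P(B_t ≥ 3.34) = 1 − Φ(3.34/√t) = 1 − Φ(3.34/√19.17) = 1 − Φ(0.7628). So
  P(M_{19.17} ≥ 3.34) = 2(1 − Φ(0.7628)) ≈ 0.4456.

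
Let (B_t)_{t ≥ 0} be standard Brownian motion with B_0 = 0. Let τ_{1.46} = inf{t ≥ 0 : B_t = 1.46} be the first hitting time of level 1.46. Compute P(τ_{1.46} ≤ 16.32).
P(τ_{1.46} ≤ 16.32) = 2(1 − Φ(1.46/√16.32)) = 2(1 − Φ(0.3614)) ≈ 0.7178

By the reflection principle for standard BM, P(τ_b ≤ t) = 2 · P(B_t ≥ b). Since B_t ~ N(0, t), P(B_t ≥ 1.46) = 1 − Φ(1.46/√t) = 1 − Φ(1.46/√16.32) = 1 − Φ(0.3614) ≈ 0.35890. Doubling: P(τ_{1.46} ≤ 16.32) ≈ 2 · 0.35890 = 0.71780 ≈ 0.7178.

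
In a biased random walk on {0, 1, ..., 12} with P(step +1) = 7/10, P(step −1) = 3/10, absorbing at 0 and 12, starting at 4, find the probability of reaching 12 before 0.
P(hit 12 before 0) = (1 − (3/7)^4) / (1 − (3/7)^12) = 5764801/5965843

Let u_k denote P(reach 12 before 0 | start at k). Boundary: u_0 = 0, u_12 = 1. Recurrence: u_k = 7/10·u_{k+1} + 3/10·u_{k-1} for 1 ≤ k ≤ 11. Try u_k = A + B·r^k with r = q/p = (3/10)/(7/10) = 3/7. Substitution satisfies the recurrence; boundary conditions give:
  u_k = (1 − r^k) / (1 − r^N) = (1 − (3/7)^4) / (1 − (3/7)^12) = 5764801/5965843.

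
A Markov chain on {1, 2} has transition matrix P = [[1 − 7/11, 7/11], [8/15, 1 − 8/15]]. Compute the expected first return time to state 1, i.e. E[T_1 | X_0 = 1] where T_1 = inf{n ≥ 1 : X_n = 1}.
E[T_1 | X_0 = 1] = 1/π_1 = 193/88

For an irreducible recurrent Markov chain with stationary distribution π, E[T_i | X_0 = i] = 1/π_i (Kac's formula). Here π_1 = (8/15)/(7/11 + 8/15) = (8/15)/(193/165) = 88/193, so E[T_1 | X_0 = 1] = 1/π_1 = (7/11 + 8/15)/(8/15) = (193/165)/(8/15) = 193/88.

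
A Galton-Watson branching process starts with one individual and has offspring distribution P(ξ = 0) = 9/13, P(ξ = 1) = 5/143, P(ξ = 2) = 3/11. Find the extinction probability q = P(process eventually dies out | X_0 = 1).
q = 1

Mean offspring μ = 0·9/13 + 1·5/143 + 2·3/11 = 83/143 ≤ 1. For μ ≤ 1 with offspring not concentrated at 1, the Galton-Watson process goes extinct almost surely, so q = 1.
(Algebraic check: The pgf is f(s) = 9/13 + 5/143·s + 3/11·s². The extinction probability q is the smallest fixed point of f in [0, 1]. Setting s = f(s):
  3/11·s² + (5/143 − 1)·s + 9/13 = 0
  3/11·s² − (9/13 + 3/11)·s + 9/13 = 0
which factors as (s − 1)·(3/11·s − 9/13) = 0, giving roots s = 1 and s = (9/13)/(3/11) = 33/13. Since 33/13 ≥ 1, the smallest root in [0, 1] is s = 1.)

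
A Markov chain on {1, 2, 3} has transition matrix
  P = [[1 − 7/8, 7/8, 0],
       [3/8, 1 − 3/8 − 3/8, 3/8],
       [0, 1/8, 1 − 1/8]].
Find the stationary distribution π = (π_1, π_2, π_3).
π = (3/31, 7/31, 21/31)

This is a birth-death chain on three states, which satisfies detailed balance: π_1 · P_{12} = π_2 · P_{21} and π_2 · P_{23} = π_3 · P_{32}.
From π_1 · 7/8 = π_2 · 3/8: π_2/π_1 = (7/8)/(3/8) = 7/3.
From π_2 · 3/8 = π_3 · 1/8: π_3/π_2 = (3/8)/(1/8) = 3.
Take π_1 proportional to 1; then unnormalized π = (1, 7/3, 7). Normalize by dividing by the sum 31/3:
  π = (3/31, 7/31, 21/31).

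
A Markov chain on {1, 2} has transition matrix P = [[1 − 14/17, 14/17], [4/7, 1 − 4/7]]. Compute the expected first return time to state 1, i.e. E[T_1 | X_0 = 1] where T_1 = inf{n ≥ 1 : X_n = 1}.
E[T_1 | X_0 = 1] = 1/π_1 = 83/34

For an irreducible recurrent Markov chain with stationary distribution π, E[T_i | X_0 = i] = 1/π_i (Kac's formula). Here π_1 = (4/7)/(14/17 + 4/7) = (4/7)/(166/119) = 34/83, so E[T_1 | X_0 = 1] = 1/π_1 = (14/17 + 4/7)/(4/7) = (166/119)/(4/7) = 83/34.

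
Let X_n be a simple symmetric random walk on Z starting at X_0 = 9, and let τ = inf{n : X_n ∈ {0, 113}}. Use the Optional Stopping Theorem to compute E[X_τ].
E[X_τ] = 9

X_n is a martingale and τ is a bounded-mean stopping time (indeed τ is finite a.s. with bounded expectation since the walk is in a bounded region). By the OST, E[X_τ] = E[X_0] = 9. Equivalently: E[X_τ] = 113 · P(hit 113 first) + 0 · P(hit 0 first) = 113 · (9/113) = 9.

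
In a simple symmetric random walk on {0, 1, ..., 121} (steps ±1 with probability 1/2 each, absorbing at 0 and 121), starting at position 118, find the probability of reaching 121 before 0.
P(hit 121 before 0) = 118/121

Let u_k = P(hit 121 before 0 | start at k). Then u_0 = 0, u_121 = 1, and u_k = u_{k-1}/2 + u_{k+1}/2 for 1 ≤ k ≤ 120. This harmonic recurrence is solved by u_k = k/121, giving u_118 = 118/121.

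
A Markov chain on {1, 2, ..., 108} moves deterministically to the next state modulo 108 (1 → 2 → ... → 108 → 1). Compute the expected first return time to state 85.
E[T_85 | X_0 = 85] = 108

The chain cycles deterministically, so starting at state 85 it returns in exactly 108 steps. Equivalently, the stationary distribution is uniform π_j = 1/108 for every state j, so by Kac's formula E[T_85] = 1/π_85 = 108.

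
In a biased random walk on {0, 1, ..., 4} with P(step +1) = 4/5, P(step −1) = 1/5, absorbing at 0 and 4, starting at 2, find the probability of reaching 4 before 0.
P(hit 4 before 0) = (1 − (1/4)^2) / (1 − (1/4)^4) = 16/17

Let u_k denote P(reach 4 before 0 | start at k). Boundary: u_0 = 0, u_4 = 1. Recurrence: u_k = 4/5·u_{k+1} + 1/5·u_{k-1} for 1 ≤ k ≤ 3. Try u_k = A + B·r^k with r = q/p = (1/5)/(4/5) = 1/4. Substitution satisfies the recurrence; boundary conditions give:
  u_k = (1 − r^k) / (1 − r^N) = (1 − (1/4)^2) / (1 − (1/4)^4) = 16/17.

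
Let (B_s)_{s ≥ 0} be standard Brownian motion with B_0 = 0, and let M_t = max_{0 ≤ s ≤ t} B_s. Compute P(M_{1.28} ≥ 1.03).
P(M_{1.28} ≥ 1.03) = 2·P(B_{1.28} ≥ 1.03) = 2(1 − Φ(1.03/√1.28)) ≈ 0.3626

By the reflection principle for Brownian motion, P(M_t ≥ a) = 2 · P(B_t ≥ a) for a ≥ 0. Since B_t ~ N(0, t), P(B_t ≥ 1.03) = 1 − Φ(1.03/√t) = 1 − Φ(1.03/√1.28) = 1 − Φ(0.9104). So
  P(M_{1.28} ≥ 1.03) = 2(1 − Φ(0.9104)) ≈ 0.3626.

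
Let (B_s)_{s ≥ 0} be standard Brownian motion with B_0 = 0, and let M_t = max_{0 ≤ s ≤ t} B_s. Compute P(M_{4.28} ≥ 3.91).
P(M_{4.28} ≥ 3.91) = 2·P(B_{4.28} ≥ 3.91) = 2(1 − Φ(3.91/√4.28)) ≈ 0.0588

By the reflection principle for Brownian motion, P(M_t ≥ a) = 2 · P(B_t ≥ a) for a ≥ 0. Since B_t ~ N(0, t), P(B_t ≥ 3.91) = 1 − Φ(3.91/√t) = 1 − Φ(3.91/√4.28) = 1 − Φ(1.8900). So
  P(M_{4.28} ≥ 3.91) = 2(1 − Φ(1.8900)) ≈ 0.0588.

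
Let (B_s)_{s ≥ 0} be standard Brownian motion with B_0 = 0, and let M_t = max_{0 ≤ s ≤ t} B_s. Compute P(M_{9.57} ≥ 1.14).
P(M_{9.57} ≥ 1.14) = 2·P(B_{9.57} ≥ 1.14) = 2(1 − Φ(1.14/√9.57)) ≈ 0.7125

By the reflection principle for Brownian motion, P(M_t ≥ a) = 2 · P(B_t ≥ a) for a ≥ 0. Since B_t ~ N(0, t), P(B_t ≥ 1.14) = 1 − Φ(1.14/√t) = 1 − Φ(1.14/√9.57) = 1 − Φ(0.3685). So
  P(M_{9.57} ≥ 1.14) = 2(1 − Φ(0.3685)) ≈ 0.7125.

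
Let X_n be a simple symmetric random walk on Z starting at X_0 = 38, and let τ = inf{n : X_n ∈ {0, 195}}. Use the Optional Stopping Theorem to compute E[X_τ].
E[X_τ] = 38

X_n is a martingale and τ is a bounded-mean stopping time (indeed τ is finite a.s. with bounded expectation since the walk is in a bounded region). By the OST, E[X_τ] = E[X_0] = 38. Equivalently: E[X_τ] = 195 · P(hit 195 first) + 0 · P(hit 0 first) = 195 · (38/195) = 38.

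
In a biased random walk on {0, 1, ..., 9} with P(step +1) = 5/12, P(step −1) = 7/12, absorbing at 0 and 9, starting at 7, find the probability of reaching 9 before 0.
P(hit 9 before 0) = (1 − (7/5)^7) / (1 − (7/5)^9) = 9317725/19200241

Let u_k denote P(reach 9 before 0 | start at k). Boundary: u_0 = 0, u_9 = 1. Recurrence: u_k = 5/12·u_{k+1} + 7/12·u_{k-1} for 1 ≤ k ≤ 8. Try u_k = A + B·r^k with r = q/p = (7/12)/(5/12) = 7/5. Substitution satisfies the recurrence; boundary conditions give:
  u_k = (1 − r^k) / (1 − r^N) = (1 − (7/5)^7) / (1 − (7/5)^9) = 9317725/19200241.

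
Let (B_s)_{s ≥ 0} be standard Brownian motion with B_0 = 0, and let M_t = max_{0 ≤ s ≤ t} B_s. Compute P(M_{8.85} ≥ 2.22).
P(M_{8.85} ≥ 2.22) = 2·P(B_{8.85} ≥ 2.22) = 2(1 − Φ(2.22/√8.85)) ≈ 0.4555

By the reflection principle for Brownian motion, P(M_t ≥ a) = 2 · P(B_t ≥ a) for a ≥ 0. Since B_t ~ N(0, t), P(B_t ≥ 2.22) = 1 − Φ(2.22/√t) = 1 − Φ(2.22/√8.85) = 1 − Φ(0.7462). So
  P(M_{8.85} ≥ 2.22) = 2(1 − Φ(0.7462)) ≈ 0.4555.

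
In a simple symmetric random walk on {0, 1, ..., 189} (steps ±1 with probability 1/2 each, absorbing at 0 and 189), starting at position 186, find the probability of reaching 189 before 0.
P(hit 189 before 0) = 186/189 = 62/63

Let u_k = P(hit 189 before 0 | start at k). Then u_0 = 0, u_189 = 1, and u_k = u_{k-1}/2 + u_{k+1}/2 for 1 ≤ k ≤ 188. This harmonic recurrence is solved by u_k = k/189, giving u_186 = 186/189 = 62/63.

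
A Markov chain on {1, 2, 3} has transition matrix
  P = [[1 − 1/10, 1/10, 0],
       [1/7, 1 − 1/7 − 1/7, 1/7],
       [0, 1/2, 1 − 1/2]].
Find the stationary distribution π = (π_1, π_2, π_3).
π = (10/19, 7/19, 2/19)

This is a birth-death chain on three states, which satisfies detailed balance: π_1 · P_{12} = π_2 · P_{21} and π_2 · P_{23} = π_3 · P_{32}.
From π_1 · 1/10 = π_2 · 1/7: π_2/π_1 = (1/10)/(1/7) = 7/10.
From π_2 · 1/7 = π_3 · 1/2: π_3/π_2 = (1/7)/(1/2) = 2/7.
Take π_1 proportional to 1; then unnormalized π = (1, 7/10, 1/5). Normalize by dividing by the sum 19/10:
  π = (10/19, 7/19, 2/19).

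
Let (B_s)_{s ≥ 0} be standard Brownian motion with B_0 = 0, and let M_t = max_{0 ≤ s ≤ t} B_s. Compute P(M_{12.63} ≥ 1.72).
P(M_{12.63} ≥ 1.72) = 2·P(B_{12.63} ≥ 1.72) = 2(1 − Φ(1.72/√12.63)) ≈ 0.6284

By the reflection principle for Brownian motion, P(M_t ≥ a) = 2 · P(B_t ≥ a) for a ≥ 0. Since B_t ~ N(0, t), P(B_t ≥ 1.72) = 1 − Φ(1.72/√t) = 1 − Φ(1.72/√12.63) = 1 − Φ(0.4840). So
  P(M_{12.63} ≥ 1.72) = 2(1 − Φ(0.4840)) ≈ 0.6284.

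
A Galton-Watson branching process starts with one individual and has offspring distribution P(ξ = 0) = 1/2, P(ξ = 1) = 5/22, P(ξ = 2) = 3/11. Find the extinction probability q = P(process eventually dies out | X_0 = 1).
q = 1

Mean offspring μ = 0·1/2 + 1·5/22 + 2·3/11 = 17/22 ≤ 1. For μ ≤ 1 with offspring not concentrated at 1, the Galton-Watson process goes extinct almost surely, so q = 1.
(Algebraic check: The pgf is f(s) = 1/2 + 5/22·s + 3/11·s². The extinction probability q is the smallest fixed point of f in [0, 1]. Setting s = f(s):
  3/11·s² + (5/22 − 1)·s + 1/2 = 0
  3/11·s² − (1/2 + 3/11)·s + 1/2 = 0
which factors as (s − 1)·(3/11·s − 1/2) = 0, giving roots s = 1 and s = (1/2)/(3/11) = 11/6. Since 11/6 ≥ 1, the smallest root in [0, 1] is s = 1.)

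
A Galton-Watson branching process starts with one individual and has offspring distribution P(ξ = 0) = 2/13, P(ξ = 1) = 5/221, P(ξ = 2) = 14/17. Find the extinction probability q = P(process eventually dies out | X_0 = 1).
q = 17/91

The pgf is f(s) = 2/13 + 5/221·s + 14/17·s². The extinction probability q is the smallest fixed point of f in [0, 1]. Setting s = f(s):
  14/17·s² + (5/221 − 1)·s + 2/13 = 0
  14/17·s² − (2/13 + 14/17)·s + 2/13 = 0
which factors as (s − 1)·(14/17·s − 2/13) = 0, giving roots s = 1 and s = (2/13)/(14/17) = 17/91.
Mean offspring μ = 5/221 + 2·14/17 = 369/221 > 1 (supercritical), so q < 1. The extinction probability is the smaller root: q = (2/13)/(14/17) = 17/91.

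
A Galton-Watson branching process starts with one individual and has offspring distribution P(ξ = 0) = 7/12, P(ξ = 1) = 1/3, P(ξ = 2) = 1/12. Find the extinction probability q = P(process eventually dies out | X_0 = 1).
q = 1

Mean offspring μ = 0·7/12 + 1·1/3 + 2·1/12 = 1/2 ≤ 1. For μ ≤ 1 with offspring not concentrated at 1, the Galton-Watson process goes extinct almost surely, so q = 1.
(Algebraic check: The pgf is f(s) = 7/12 + 1/3·s + 1/12·s². The extinction probability q is the smallest fixed point of f in [0, 1]. Setting s = f(s):
  1/12·s² + (1/3 − 1)·s + 7/12 = 0
  1/12·s² − (7/12 + 1/12)·s + 7/12 = 0
which factors as (s − 1)·(1/12·s − 7/12) = 0, giving roots s = 1 and s = (7/12)/(1/12) = 7. Since 7 ≥ 1, the smallest root in [0, 1] is s = 1.)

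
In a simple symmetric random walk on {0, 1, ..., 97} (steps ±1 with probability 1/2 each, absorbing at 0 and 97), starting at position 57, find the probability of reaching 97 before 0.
P(hit 97 before 0) = 57/97

Let u_k = P(hit 97 before 0 | start at k). Then u_0 = 0, u_97 = 1, and u_k = u_{k-1}/2 + u_{k+1}/2 for 1 ≤ k ≤ 96. This harmonic recurrence is solved by u_k = k/97, giving u_57 = 57/97.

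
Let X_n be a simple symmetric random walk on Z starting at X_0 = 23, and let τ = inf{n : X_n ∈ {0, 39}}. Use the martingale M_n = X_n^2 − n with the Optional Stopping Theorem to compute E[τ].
E[τ] = 368

M_n = X_n^2 − n is a martingale (since E[X_{n+1}^2 | F_n] = X_n^2 + 1). By OST (τ has finite mean in a bounded region), E[M_τ] = E[M_0] = X_0^2 − 0 = 23^2 = 529. Also E[M_τ] = E[X_τ^2] − E[τ]. The walk exits at 0 or 39, with P(hit 39 first) = 23/39, so E[X_τ^2] = 39^2 · 23/39 + 0 = 897. Thus E[τ] = E[X_τ^2] − E[M_τ] = 897 − 529 = 368 = 23(39 − 23) = 368.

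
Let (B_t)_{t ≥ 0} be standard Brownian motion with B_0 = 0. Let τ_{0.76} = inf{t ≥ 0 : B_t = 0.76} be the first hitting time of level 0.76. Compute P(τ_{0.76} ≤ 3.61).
P(τ_{0.76} ≤ 3.61) = 2(1 − Φ(0.76/√3.61)) = 2(1 − Φ(0.4000)) ≈ 0.6892

By the reflection principle for standard BM, P(τ_b ≤ t) = 2 · P(B_t ≥ b). Since B_t ~ N(0, t), P(B_t ≥ 0.76) = 1 − Φ(0.76/√t) = 1 − Φ(0.76/√3.61) = 1 − Φ(0.4000) ≈ 0.34458. Doubling: P(τ_{0.76} ≤ 3.61) ≈ 2 · 0.34458 = 0.68916 ≈ 0.6892.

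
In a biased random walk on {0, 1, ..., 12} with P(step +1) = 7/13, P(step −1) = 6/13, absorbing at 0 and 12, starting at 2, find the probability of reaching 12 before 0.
P(hit 12 before 0) = (1 − (6/7)^2) / (1 − (6/7)^12) = 282475249/897269605

Let u_k denote P(reach 12 before 0 | start at k). Boundary: u_0 = 0, u_12 = 1. Recurrence: u_k = 7/13·u_{k+1} + 6/13·u_{k-1} for 1 ≤ k ≤ 11. Try u_k = A + B·r^k with r = q/p = (6/13)/(7/13) = 6/7. Substitution satisfies the recurrence; boundary conditions give:
  u_k = (1 − r^k) / (1 − r^N) = (1 − (6/7)^2) / (1 − (6/7)^12) = 282475249/897269605.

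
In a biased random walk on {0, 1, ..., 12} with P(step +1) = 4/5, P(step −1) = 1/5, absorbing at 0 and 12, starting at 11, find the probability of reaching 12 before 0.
P(hit 12 before 0) = (1 − (1/4)^11) / (1 − (1/4)^12) = 5592404/5592405

Let u_k denote P(reach 12 before 0 | start at k). Boundary: u_0 = 0, u_12 = 1. Recurrence: u_k = 4/5·u_{k+1} + 1/5·u_{k-1} for 1 ≤ k ≤ 11. Try u_k = A + B·r^k with r = q/p = (1/5)/(4/5) = 1/4. Substitution satisfies the recurrence; boundary conditions give:
  u_k = (1 − r^k) / (1 − r^N) = (1 − (1/4)^11) / (1 − (1/4)^12) = 5592404/5592405.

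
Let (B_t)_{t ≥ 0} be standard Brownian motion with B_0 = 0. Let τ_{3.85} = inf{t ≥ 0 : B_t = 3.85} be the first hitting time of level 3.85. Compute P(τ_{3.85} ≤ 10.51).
P(τ_{3.85} ≤ 10.51) = 2(1 − Φ(3.85/√10.51)) = 2(1 − Φ(1.1876)) ≈ 0.2350

By the reflection principle for standard BM, P(τ_b ≤ t) = 2 · P(B_t ≥ b). Since B_t ~ N(0, t), P(B_t ≥ 3.85) = 1 − Φ(3.85/√t) = 1 − Φ(3.85/√10.51) = 1 − Φ(1.1876) ≈ 0.11750. Doubling: P(τ_{3.85} ≤ 10.51) ≈ 2 · 0.11750 = 0.23500 ≈ 0.2350.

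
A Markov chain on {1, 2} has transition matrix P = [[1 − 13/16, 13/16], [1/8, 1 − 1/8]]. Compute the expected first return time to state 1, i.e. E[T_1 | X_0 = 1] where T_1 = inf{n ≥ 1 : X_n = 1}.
E[T_1 | X_0 = 1] = 1/π_1 = 15/2

For an irreducible recurrent Markov chain with stationary distribution π, E[T_i | X_0 = i] = 1/π_i (Kac's formula). Here π_1 = (1/8)/(13/16 + 1/8) = (1/8)/(15/16) = 2/15, so E[T_1 | X_0 = 1] = 1/π_1 = (13/16 + 1/8)/(1/8) = (15/16)/(1/8) = 15/2.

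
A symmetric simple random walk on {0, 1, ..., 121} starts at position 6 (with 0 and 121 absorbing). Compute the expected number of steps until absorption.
E[τ | X_0 = 6] = 690

Let v_k = E[τ | X_0 = k]. Boundary: v_0 = v_121 = 0. Recurrence: v_k = 1 + (v_{k-1} + v_{k+1})/2 for 1 ≤ k ≤ 120. The particular solution to v_k − (v_{k-1} + v_{k+1})/2 = 1 is v_k = −k^2. Adding homogeneous solution A + B k and matching boundaries gives v_k = k (121 − k). Substituting k = 6: v_6 = 6 · 115 = 690.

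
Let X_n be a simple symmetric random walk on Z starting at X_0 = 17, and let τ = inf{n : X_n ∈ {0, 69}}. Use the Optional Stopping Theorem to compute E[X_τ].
E[X_τ] = 17

X_n is a martingale and τ is a bounded-mean stopping time (indeed τ is finite a.s. with bounded expectation since the walk is in a bounded region). By the OST, E[X_τ] = E[X_0] = 17. Equivalently: E[X_τ] = 69 · P(hit 69 first) + 0 · P(hit 0 first) = 69 · (17/69) = 17.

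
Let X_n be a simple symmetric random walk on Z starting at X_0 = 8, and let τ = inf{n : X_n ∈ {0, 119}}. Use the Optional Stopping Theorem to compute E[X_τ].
E[X_τ] = 8

X_n is a martingale and τ is a bounded-mean stopping time (indeed τ is finite a.s. with bounded expectation since the walk is in a bounded region). By the OST, E[X_τ] = E[X_0] = 8. Equivalently: E[X_τ] = 119 · P(hit 119 first) + 0 · P(hit 0 first) = 119 · (8/119) = 8.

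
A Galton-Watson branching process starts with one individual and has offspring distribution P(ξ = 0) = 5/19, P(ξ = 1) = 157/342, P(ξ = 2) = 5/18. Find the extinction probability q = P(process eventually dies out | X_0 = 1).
q = 18/19

The pgf is f(s) = 5/19 + 157/342·s + 5/18·s². The extinction probability q is the smallest fixed point of f in [0, 1]. Setting s = f(s):
  5/18·s² + (157/342 − 1)·s + 5/19 = 0
  5/18·s² − (5/19 + 5/18)·s + 5/19 = 0
which factors as (s − 1)·(5/18·s − 5/19) = 0, giving roots s = 1 and s = (5/19)/(5/18) = 18/19.
Mean offspring μ = 157/342 + 2·5/18 = 347/342 > 1 (supercritical), so q < 1. The extinction probability is the smaller root: q = (5/19)/(5/18) = 18/19.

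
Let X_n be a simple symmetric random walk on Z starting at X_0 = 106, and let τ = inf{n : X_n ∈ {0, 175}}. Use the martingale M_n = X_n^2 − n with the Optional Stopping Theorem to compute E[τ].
E[τ] = 7314

M_n = X_n^2 − n is a martingale (since E[X_{n+1}^2 | F_n] = X_n^2 + 1). By OST (τ has finite mean in a bounded region), E[M_τ] = E[M_0] = X_0^2 − 0 = 106^2 = 11236. Also E[M_τ] = E[X_τ^2] − E[τ]. The walk exits at 0 or 175, with P(hit 175 first) = 106/175, so E[X_τ^2] = 175^2 · 106/175 + 0 = 18550. Thus E[τ] = E[X_τ^2] − E[M_τ] = 18550 − 11236 = 7314 = 106(175 − 106) = 7314.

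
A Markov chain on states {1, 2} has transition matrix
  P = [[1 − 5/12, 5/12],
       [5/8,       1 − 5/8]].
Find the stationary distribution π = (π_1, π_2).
π_1 = 3/5, π_2 = 2/5

Solve πP = π with π_1 + π_2 = 1. From πP = π: π_1 · (1 − 5/12) + π_2 · 5/8 = π_1 ⇒ π_2 · 5/8 = π_1 · 5/12 ⇒ π_2/π_1 = (5/12)/(5/8) = 2/3. Together with π_1 + π_2 = 1:
  π_1 = (5/8)/(5/12 + 5/8) = (5/8)/(25/24) = 3/5,
  π_2 = (5/12)/(5/12 + 5/8) = (5/12)/(25/24) = 2/5.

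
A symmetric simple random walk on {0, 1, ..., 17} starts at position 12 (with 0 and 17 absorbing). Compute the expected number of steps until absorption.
E[τ | X_0 = 12] = 60

Let v_k = E[τ | X_0 = k]. Boundary: v_0 = v_17 = 0. Recurrence: v_k = 1 + (v_{k-1} + v_{k+1})/2 for 1 ≤ k ≤ 16. The particular solution to v_k − (v_{k-1} + v_{k+1})/2 = 1 is v_k = −k^2. Adding homogeneous solution A + B k and matching boundaries gives v_k = k (17 − k). Substituting k = 12: v_12 = 12 · 5 = 60.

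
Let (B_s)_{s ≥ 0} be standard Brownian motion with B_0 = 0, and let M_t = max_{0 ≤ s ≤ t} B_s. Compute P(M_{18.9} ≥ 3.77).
P(M_{18.9} ≥ 3.77) = 2·P(B_{18.9} ≥ 3.77) = 2(1 − Φ(3.77/√18.9)) ≈ 0.3858

By the reflection principle for Brownian motion, P(M_t ≥ a) = 2 · P(B_t ≥ a) for a ≥ 0. Since B_t ~ N(0, t), P(B_t ≥ 3.77) = 1 − Φ(3.77/√t) = 1 − Φ(3.77/√18.9) = 1 − Φ(0.8672). So
  P(M_{18.9} ≥ 3.77) = 2(1 − Φ(0.8672)) ≈ 0.3858.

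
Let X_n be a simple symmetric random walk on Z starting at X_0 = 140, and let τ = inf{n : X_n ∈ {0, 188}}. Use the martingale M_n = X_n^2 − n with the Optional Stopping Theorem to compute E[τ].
E[τ] = 6720

M_n = X_n^2 − n is a martingale (since E[X_{n+1}^2 | F_n] = X_n^2 + 1). By OST (τ has finite mean in a bounded region), E[M_τ] = E[M_0] = X_0^2 − 0 = 140^2 = 19600. Also E[M_τ] = E[X_τ^2] − E[τ]. The walk exits at 0 or 188, with P(hit 188 first) = 140/188, so E[X_τ^2] = 188^2 · 140/188 + 0 = 26320. Thus E[τ] = E[X_τ^2] − E[M_τ] = 26320 − 19600 = 6720 = 140(188 − 140) = 6720.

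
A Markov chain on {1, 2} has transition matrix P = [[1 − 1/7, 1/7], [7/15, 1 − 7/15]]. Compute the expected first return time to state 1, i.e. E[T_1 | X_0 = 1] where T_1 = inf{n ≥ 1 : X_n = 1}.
E[T_1 | X_0 = 1] = 1/π_1 = 64/49

For an irreducible recurrent Markov chain with stationary distribution π, E[T_i | X_0 = i] = 1/π_i (Kac's formula). Here π_1 = (7/15)/(1/7 + 7/15) = (7/15)/(64/105) = 49/64, so E[T_1 | X_0 = 1] = 1/π_1 = (1/7 + 7/15)/(7/15) = (64/105)/(7/15) = 64/49.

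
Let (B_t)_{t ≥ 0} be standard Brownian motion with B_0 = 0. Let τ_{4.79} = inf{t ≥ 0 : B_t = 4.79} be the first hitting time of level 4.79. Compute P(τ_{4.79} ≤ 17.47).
P(τ_{4.79} ≤ 17.47) = 2(1 − Φ(4.79/√17.47)) = 2(1 − Φ(1.1460)) ≈ 0.2518

By the reflection principle for standard BM, P(τ_b ≤ t) = 2 · P(B_t ≥ b). Since B_t ~ N(0, t), P(B_t ≥ 4.79) = 1 − Φ(4.79/√t) = 1 − Φ(4.79/√17.47) = 1 − Φ(1.1460) ≈ 0.12590. Doubling: P(τ_{4.79} ≤ 17.47) ≈ 2 · 0.12590 = 0.25180 ≈ 0.2518.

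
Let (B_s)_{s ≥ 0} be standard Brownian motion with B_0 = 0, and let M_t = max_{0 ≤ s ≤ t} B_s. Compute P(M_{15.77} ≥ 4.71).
P(M_{15.77} ≥ 4.71) = 2·P(B_{15.77} ≥ 4.71) = 2(1 − Φ(4.71/√15.77)) ≈ 0.2356

By the reflection principle for Brownian motion, P(M_t ≥ a) = 2 · P(B_t ≥ a) for a ≥ 0. Since B_t ~ N(0, t), P(B_t ≥ 4.71) = 1 − Φ(4.71/√t) = 1 − Φ(4.71/√15.77) = 1 − Φ(1.1861). So
  P(M_{15.77} ≥ 4.71) = 2(1 − Φ(1.1861)) ≈ 0.2356.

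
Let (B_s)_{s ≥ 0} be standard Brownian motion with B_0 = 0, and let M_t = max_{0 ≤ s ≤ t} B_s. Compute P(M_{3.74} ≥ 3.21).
P(M_{3.74} ≥ 3.21) = 2·P(B_{3.74} ≥ 3.21) = 2(1 − Φ(3.21/√3.74)) ≈ 0.0969

By the reflection principle for Brownian motion, P(M_t ≥ a) = 2 · P(B_t ≥ a) for a ≥ 0. Since B_t ~ N(0, t), P(B_t ≥ 3.21) = 1 − Φ(3.21/√t) = 1 − Φ(3.21/√3.74) = 1 − Φ(1.6599). So
  P(M_{3.74} ≥ 3.21) = 2(1 − Φ(1.6599)) ≈ 0.0969.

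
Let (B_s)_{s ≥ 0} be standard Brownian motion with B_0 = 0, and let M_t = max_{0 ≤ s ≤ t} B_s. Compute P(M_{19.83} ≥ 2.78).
P(M_{19.83} ≥ 2.78) = 2·P(B_{19.83} ≥ 2.78) = 2(1 − Φ(2.78/√19.83)) ≈ 0.5324

By the reflection principle for Brownian motion, P(M_t ≥ a) = 2 · P(B_t ≥ a) for a ≥ 0. Since B_t ~ N(0, t), P(B_t ≥ 2.78) = 1 − Φ(2.78/√t) = 1 − Φ(2.78/√19.83) = 1 − Φ(0.6243). So
  P(M_{19.83} ≥ 2.78) = 2(1 − Φ(0.6243)) ≈ 0.5324.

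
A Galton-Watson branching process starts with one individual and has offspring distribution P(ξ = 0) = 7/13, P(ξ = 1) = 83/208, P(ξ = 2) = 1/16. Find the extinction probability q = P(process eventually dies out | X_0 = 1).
q = 1

Mean offspring μ = 0·7/13 + 1·83/208 + 2·1/16 = 109/208 ≤ 1. For μ ≤ 1 with offspring not concentrated at 1, the Galton-Watson process goes extinct almost surely, so q = 1.
(Algebraic check: The pgf is f(s) = 7/13 + 83/208·s + 1/16·s². The extinction probability q is the smallest fixed point of f in [0, 1]. Setting s = f(s):
  1/16·s² + (83/208 − 1)·s + 7/13 = 0
  1/16·s² − (7/13 + 1/16)·s + 7/13 = 0
which factors as (s − 1)·(1/16·s − 7/13) = 0, giving roots s = 1 and s = (7/13)/(1/16) = 112/13. Since 112/13 ≥ 1, the smallest root in [0, 1] is s = 1.)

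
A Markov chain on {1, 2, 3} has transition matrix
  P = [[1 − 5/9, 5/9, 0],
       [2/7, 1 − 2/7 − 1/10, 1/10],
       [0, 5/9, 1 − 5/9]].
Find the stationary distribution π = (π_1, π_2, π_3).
π = (180/593, 350/593, 63/593)

This is a birth-death chain on three states, which satisfies detailed balance: π_1 · P_{12} = π_2 · P_{21} and π_2 · P_{23} = π_3 · P_{32}.
From π_1 · 5/9 = π_2 · 2/7: π_2/π_1 = (5/9)/(2/7) = 35/18.
From π_2 · 1/10 = π_3 · 5/9: π_3/π_2 = (1/10)/(5/9) = 9/50.
Take π_1 proportional to 1; then unnormalized π = (1, 35/18, 7/20). Normalize by dividing by the sum 593/180:
  π = (180/593, 350/593, 63/593).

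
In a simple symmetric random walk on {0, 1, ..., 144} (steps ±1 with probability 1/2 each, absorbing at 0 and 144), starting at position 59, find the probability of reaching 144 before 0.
P(hit 144 before 0) = 59/144

Let u_k = P(hit 144 before 0 | start at k). Then u_0 = 0, u_144 = 1, and u_k = u_{k-1}/2 + u_{k+1}/2 for 1 ≤ k ≤ 143. This harmonic recurrence is solved by u_k = k/144, giving u_59 = 59/144.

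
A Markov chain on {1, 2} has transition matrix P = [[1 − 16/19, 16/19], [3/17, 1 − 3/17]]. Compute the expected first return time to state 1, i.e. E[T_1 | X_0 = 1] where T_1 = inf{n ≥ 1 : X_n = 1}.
E[T_1 | X_0 = 1] = 1/π_1 = 329/57

For an irreducible recurrent Markov chain with stationary distribution π, E[T_i | X_0 = i] = 1/π_i (Kac's formula). Here π_1 = (3/17)/(16/19 + 3/17) = (3/17)/(329/323) = 57/329, so E[T_1 | X_0 = 1] = 1/π_1 = (16/19 + 3/17)/(3/17) = (329/323)/(3/17) = 329/57.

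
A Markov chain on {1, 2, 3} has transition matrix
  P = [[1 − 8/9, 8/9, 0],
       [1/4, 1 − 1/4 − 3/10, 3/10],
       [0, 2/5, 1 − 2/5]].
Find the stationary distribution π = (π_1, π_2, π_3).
π = (9/65, 32/65, 24/65)

This is a birth-death chain on three states, which satisfies detailed balance: π_1 · P_{12} = π_2 · P_{21} and π_2 · P_{23} = π_3 · P_{32}.
From π_1 · 8/9 = π_2 · 1/4: π_2/π_1 = (8/9)/(1/4) = 32/9.
From π_2 · 3/10 = π_3 · 2/5: π_3/π_2 = (3/10)/(2/5) = 3/4.
Take π_1 proportional to 1; then unnormalized π = (1, 32/9, 8/3). Normalize by dividing by the sum 65/9:
  π = (9/65, 32/65, 24/65).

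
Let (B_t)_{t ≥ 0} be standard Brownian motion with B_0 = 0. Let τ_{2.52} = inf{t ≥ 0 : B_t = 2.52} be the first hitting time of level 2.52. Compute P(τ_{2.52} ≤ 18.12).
P(τ_{2.52} ≤ 18.12) = 2(1 − Φ(2.52/√18.12)) = 2(1 − Φ(0.5920)) ≈ 0.5539

By the reflection principle for standard BM, P(τ_b ≤ t) = 2 · P(B_t ≥ b). Since B_t ~ N(0, t), P(B_t ≥ 2.52) = 1 − Φ(2.52/√t) = 1 − Φ(2.52/√18.12) = 1 − Φ(0.5920) ≈ 0.27693. Doubling: P(τ_{2.52} ≤ 18.12) ≈ 2 · 0.27693 = 0.55386 ≈ 0.5539.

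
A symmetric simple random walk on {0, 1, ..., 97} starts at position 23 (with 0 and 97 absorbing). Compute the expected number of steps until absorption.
E[τ | X_0 = 23] = 1702

Let v_k = E[τ | X_0 = k]. Boundary: v_0 = v_97 = 0. Recurrence: v_k = 1 + (v_{k-1} + v_{k+1})/2 for 1 ≤ k ≤ 96. The particular solution to v_k − (v_{k-1} + v_{k+1})/2 = 1 is v_k = −k^2. Adding homogeneous solution A + B k and matching boundaries gives v_k = k (97 − k). Substituting k = 23: v_23 = 23 · 74 = 1702.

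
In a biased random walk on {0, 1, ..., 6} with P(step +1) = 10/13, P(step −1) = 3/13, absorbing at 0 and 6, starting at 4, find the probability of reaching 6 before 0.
P(hit 6 before 0) = (1 − (3/10)^4) / (1 − (3/10)^6) = 10900/10981

Let u_k denote P(reach 6 before 0 | start at k). Boundary: u_0 = 0, u_6 = 1. Recurrence: u_k = 10/13·u_{k+1} + 3/13·u_{k-1} for 1 ≤ k ≤ 5. Try u_k = A + B·r^k with r = q/p = (3/13)/(10/13) = 3/10. Substitution satisfies the recurrence; boundary conditions give:
  u_k = (1 − r^k) / (1 − r^N) = (1 − (3/10)^4) / (1 − (3/10)^6) = 10900/10981.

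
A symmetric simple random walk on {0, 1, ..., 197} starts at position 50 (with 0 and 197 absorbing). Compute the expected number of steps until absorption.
E[τ | X_0 = 50] = 7350

Let v_k = E[τ | X_0 = k]. Boundary: v_0 = v_197 = 0. Recurrence: v_k = 1 + (v_{k-1} + v_{k+1})/2 for 1 ≤ k ≤ 196. The particular solution to v_k − (v_{k-1} + v_{k+1})/2 = 1 is v_k = −k^2. Adding homogeneous solution A + B k and matching boundaries gives v_k = k (197 − k). Substituting k = 50: v_50 = 50 · 147 = 7350.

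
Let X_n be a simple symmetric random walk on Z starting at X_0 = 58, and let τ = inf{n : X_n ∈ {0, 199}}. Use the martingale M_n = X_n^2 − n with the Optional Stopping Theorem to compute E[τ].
E[τ] = 8178

M_n = X_n^2 − n is a martingale (since E[X_{n+1}^2 | F_n] = X_n^2 + 1). By OST (τ has finite mean in a bounded region), E[M_τ] = E[M_0] = X_0^2 − 0 = 58^2 = 3364. Also E[M_τ] = E[X_τ^2] − E[τ]. The walk exits at 0 or 199, with P(hit 199 first) = 58/199, so E[X_τ^2] = 199^2 · 58/199 + 0 = 11542. Thus E[τ] = E[X_τ^2] − E[M_τ] = 11542 − 3364 = 8178 = 58(199 − 58) = 8178.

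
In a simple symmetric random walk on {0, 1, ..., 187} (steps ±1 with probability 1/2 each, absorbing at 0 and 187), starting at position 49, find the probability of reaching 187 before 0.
P(hit 187 before 0) = 49/187

Let u_k = P(hit 187 before 0 | start at k). Then u_0 = 0, u_187 = 1, and u_k = u_{k-1}/2 + u_{k+1}/2 for 1 ≤ k ≤ 186. This harmonic recurrence is solved by u_k = k/187, giving u_49 = 49/187.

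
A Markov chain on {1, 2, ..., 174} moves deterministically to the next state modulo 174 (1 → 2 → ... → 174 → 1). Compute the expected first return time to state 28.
E[T_28 | X_0 = 28] = 174

The chain cycles deterministically, so starting at state 28 it returns in exactly 174 steps. Equivalently, the stationary distribution is uniform π_j = 1/174 for every state j, so by Kac's formula E[T_28] = 1/π_28 = 174.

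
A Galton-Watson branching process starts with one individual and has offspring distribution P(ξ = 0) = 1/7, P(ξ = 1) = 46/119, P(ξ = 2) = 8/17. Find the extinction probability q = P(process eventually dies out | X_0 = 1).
q = 17/56

The pgf is f(s) = 1/7 + 46/119·s + 8/17·s². The extinction probability q is the smallest fixed point of f in [0, 1]. Setting s = f(s):
  8/17·s² + (46/119 − 1)·s + 1/7 = 0
  8/17·s² − (1/7 + 8/17)·s + 1/7 = 0
which factors as (s − 1)·(8/17·s − 1/7) = 0, giving roots s = 1 and s = (1/7)/(8/17) = 17/56.
Mean offspring μ = 46/119 + 2·8/17 = 158/119 > 1 (supercritical), so q < 1. The extinction probability is the smaller root: q = (1/7)/(8/17) = 17/56.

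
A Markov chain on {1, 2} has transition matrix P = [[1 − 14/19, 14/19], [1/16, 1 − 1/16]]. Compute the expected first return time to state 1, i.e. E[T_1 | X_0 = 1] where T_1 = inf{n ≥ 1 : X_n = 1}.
E[T_1 | X_0 = 1] = 1/π_1 = 243/19

For an irreducible recurrent Markov chain with stationary distribution π, E[T_i | X_0 = i] = 1/π_i (Kac's formula). Here π_1 = (1/16)/(14/19 + 1/16) = (1/16)/(243/304) = 19/243, so E[T_1 | X_0 = 1] = 1/π_1 = (14/19 + 1/16)/(1/16) = (243/304)/(1/16) = 243/19.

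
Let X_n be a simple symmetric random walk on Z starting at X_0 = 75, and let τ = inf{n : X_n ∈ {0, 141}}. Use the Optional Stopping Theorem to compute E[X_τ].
E[X_τ] = 75

X_n is a martingale and τ is a bounded-mean stopping time (indeed τ is finite a.s. with bounded expectation since the walk is in a bounded region). By the OST, E[X_τ] = E[X_0] = 75. Equivalently: E[X_τ] = 141 · P(hit 141 first) + 0 · P(hit 0 first) = 141 · (75/141) = 75.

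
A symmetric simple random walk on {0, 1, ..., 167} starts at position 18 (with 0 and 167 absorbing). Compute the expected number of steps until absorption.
E[τ | X_0 = 18] = 2682

Let v_k = E[τ | X_0 = k]. Boundary: v_0 = v_167 = 0. Recurrence: v_k = 1 + (v_{k-1} + v_{k+1})/2 for 1 ≤ k ≤ 166. The particular solution to v_k − (v_{k-1} + v_{k+1})/2 = 1 is v_k = −k^2. Adding homogeneous solution A + B k and matching boundaries gives v_k = k (167 − k). Substituting k = 18: v_18 = 18 · 149 = 2682.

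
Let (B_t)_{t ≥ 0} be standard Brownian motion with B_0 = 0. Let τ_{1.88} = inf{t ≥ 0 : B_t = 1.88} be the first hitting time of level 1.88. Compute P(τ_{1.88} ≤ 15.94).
P(τ_{1.88} ≤ 15.94) = 2(1 − Φ(1.88/√15.94)) = 2(1 − Φ(0.4709)) ≈ 0.6377

By the reflection principle for standard BM, P(τ_b ≤ t) = 2 · P(B_t ≥ b). Since B_t ~ N(0, t), P(B_t ≥ 1.88) = 1 − Φ(1.88/√t) = 1 − Φ(1.88/√15.94) = 1 − Φ(0.4709) ≈ 0.31886. Doubling: P(τ_{1.88} ≤ 15.94) ≈ 2 · 0.31886 = 0.63772 ≈ 0.6377.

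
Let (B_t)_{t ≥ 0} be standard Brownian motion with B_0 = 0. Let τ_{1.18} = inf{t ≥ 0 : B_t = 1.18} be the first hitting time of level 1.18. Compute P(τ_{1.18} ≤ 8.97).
P(τ_{1.18} ≤ 8.97) = 2(1 − Φ(1.18/√8.97)) = 2(1 − Φ(0.3940)) ≈ 0.6936

By the reflection principle for standard BM, P(τ_b ≤ t) = 2 · P(B_t ≥ b). Since B_t ~ N(0, t), P(B_t ≥ 1.18) = 1 − Φ(1.18/√t) = 1 − Φ(1.18/√8.97) = 1 − Φ(0.3940) ≈ 0.34679. Doubling: P(τ_{1.18} ≤ 8.97) ≈ 2 · 0.34679 = 0.69358 ≈ 0.6936.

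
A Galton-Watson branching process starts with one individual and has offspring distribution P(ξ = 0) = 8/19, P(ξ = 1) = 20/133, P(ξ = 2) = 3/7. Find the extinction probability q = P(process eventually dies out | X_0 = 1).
q = 56/57

The pgf is f(s) = 8/19 + 20/133·s + 3/7·s². The extinction probability q is the smallest fixed point of f in [0, 1]. Setting s = f(s):
  3/7·s² + (20/133 − 1)·s + 8/19 = 0
  3/7·s² − (8/19 + 3/7)·s + 8/19 = 0
which factors as (s − 1)·(3/7·s − 8/19) = 0, giving roots s = 1 and s = (8/19)/(3/7) = 56/57.
Mean offspring μ = 20/133 + 2·3/7 = 134/133 > 1 (supercritical), so q < 1. The extinction probability is the smaller root: q = (8/19)/(3/7) = 56/57.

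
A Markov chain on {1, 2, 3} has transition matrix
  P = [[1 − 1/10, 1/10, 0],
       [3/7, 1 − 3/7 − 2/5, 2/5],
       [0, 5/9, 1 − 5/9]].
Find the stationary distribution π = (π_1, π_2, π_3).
π = (750/1051, 175/1051, 126/1051)

This is a birth-death chain on three states, which satisfies detailed balance: π_1 · P_{12} = π_2 · P_{21} and π_2 · P_{23} = π_3 · P_{32}.
From π_1 · 1/10 = π_2 · 3/7: π_2/π_1 = (1/10)/(3/7) = 7/30.
From π_2 · 2/5 = π_3 · 5/9: π_3/π_2 = (2/5)/(5/9) = 18/25.
Take π_1 proportional to 1; then unnormalized π = (1, 7/30, 21/125). Normalize by dividing by the sum 1051/750:
  π = (750/1051, 175/1051, 126/1051).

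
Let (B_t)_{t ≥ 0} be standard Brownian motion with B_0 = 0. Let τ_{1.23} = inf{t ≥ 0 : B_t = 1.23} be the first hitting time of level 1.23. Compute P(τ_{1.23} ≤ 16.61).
P(τ_{1.23} ≤ 16.61) = 2(1 − Φ(1.23/√16.61)) = 2(1 − Φ(0.3018)) ≈ 0.7628

By the reflection principle for standard BM, P(τ_b ≤ t) = 2 · P(B_t ≥ b). Since B_t ~ N(0, t), P(B_t ≥ 1.23) = 1 − Φ(1.23/√t) = 1 − Φ(1.23/√16.61) = 1 − Φ(0.3018) ≈ 0.38140. Doubling: P(τ_{1.23} ≤ 16.61) ≈ 2 · 0.38140 = 0.76280 ≈ 0.7628.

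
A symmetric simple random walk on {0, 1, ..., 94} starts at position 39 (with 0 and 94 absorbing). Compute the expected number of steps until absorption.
E[τ | X_0 = 39] = 2145

Let v_k = E[τ | X_0 = k]. Boundary: v_0 = v_94 = 0. Recurrence: v_k = 1 + (v_{k-1} + v_{k+1})/2 for 1 ≤ k ≤ 93. The particular solution to v_k − (v_{k-1} + v_{k+1})/2 = 1 is v_k = −k^2. Adding homogeneous solution A + B k and matching boundaries gives v_k = k (94 − k). Substituting k = 39: v_39 = 39 · 55 = 2145.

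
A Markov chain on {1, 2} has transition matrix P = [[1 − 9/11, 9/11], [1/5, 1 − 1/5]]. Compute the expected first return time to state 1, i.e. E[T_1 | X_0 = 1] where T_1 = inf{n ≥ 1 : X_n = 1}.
E[T_1 | X_0 = 1] = 1/π_1 = 56/11

For an irreducible recurrent Markov chain with stationary distribution π, E[T_i | X_0 = i] = 1/π_i (Kac's formula). Here π_1 = (1/5)/(9/11 + 1/5) = (1/5)/(56/55) = 11/56, so E[T_1 | X_0 = 1] = 1/π_1 = (9/11 + 1/5)/(1/5) = (56/55)/(1/5) = 56/11.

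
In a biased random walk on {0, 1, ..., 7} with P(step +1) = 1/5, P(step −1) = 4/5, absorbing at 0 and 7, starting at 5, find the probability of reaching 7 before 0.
P(hit 7 before 0) = (1 − (4)^5) / (1 − (4)^7) = 341/5461

Let u_k denote P(reach 7 before 0 | start at k). Boundary: u_0 = 0, u_7 = 1. Recurrence: u_k = 1/5·u_{k+1} + 4/5·u_{k-1} for 1 ≤ k ≤ 6. Try u_k = A + B·r^k with r = q/p = (4/5)/(1/5) = 4. Substitution satisfies the recurrence; boundary conditions give:
  u_k = (1 − r^k) / (1 − r^N) = (1 − (4)^5) / (1 − (4)^7) = 341/5461.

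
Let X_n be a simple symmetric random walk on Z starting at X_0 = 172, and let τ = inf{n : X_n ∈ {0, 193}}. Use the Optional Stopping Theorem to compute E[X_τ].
E[X_τ] = 172

X_n is a martingale and τ is a bounded-mean stopping time (indeed τ is finite a.s. with bounded expectation since the walk is in a bounded region). By the OST, E[X_τ] = E[X_0] = 172. Equivalently: E[X_τ] = 193 · P(hit 193 first) + 0 · P(hit 0 first) = 193 · (172/193) = 172.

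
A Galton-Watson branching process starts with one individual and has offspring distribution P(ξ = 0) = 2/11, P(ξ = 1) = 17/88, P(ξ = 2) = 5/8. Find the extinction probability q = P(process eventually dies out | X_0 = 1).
q = 16/55

The pgf is f(s) = 2/11 + 17/88·s + 5/8·s². The extinction probability q is the smallest fixed point of f in [0, 1]. Setting s = f(s):
  5/8·s² + (17/88 − 1)·s + 2/11 = 0
  5/8·s² − (2/11 + 5/8)·s + 2/11 = 0
which factors as (s − 1)·(5/8·s − 2/11) = 0, giving roots s = 1 and s = (2/11)/(5/8) = 16/55.
Mean offspring μ = 17/88 + 2·5/8 = 127/88 > 1 (supercritical), so q < 1. The extinction probability is the smaller root: q = (2/11)/(5/8) = 16/55.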